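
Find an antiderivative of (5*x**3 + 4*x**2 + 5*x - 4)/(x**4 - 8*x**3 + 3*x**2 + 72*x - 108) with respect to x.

Factor the denominator: (x - 6)*(x - 3)*(x - 2)*(x + 3).
Partial-fraction decomposition: 59/(135*(x + 3)) + 31/(10*(x - 2)) - 91/(9*(x - 3)) + 625/(54*(x - 6)).
Integrate each term: A/(x−a) contributes A·log|x−a|.

625*log(x - 6)/54 - 91*log(x - 3)/9 + 31*log(x - 2)/10 + 59*log(x + 3)/135 + C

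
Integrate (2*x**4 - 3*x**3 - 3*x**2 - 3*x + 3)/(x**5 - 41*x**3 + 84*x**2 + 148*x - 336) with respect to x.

Factor the denominator: (x - 4)*(x - 3)*(x - 2)*(x + 2)*(x + 7).
Partial-fraction decomposition: 2854/(2475*(x + 7)) - 53/(600*(x + 2)) - 7/(72*(x - 2)) - 24/(25*(x - 3)) + 263/(132*(x - 4)).
Integrate each term: A/(x−a) contributes A·log|x−a|.

263*log(x - 4)/132 - 24*log(x - 3)/25 - 7*log(x - 2)/72 - 53*log(x + 2)/600 + 2854*log(x + 7)/2475 + C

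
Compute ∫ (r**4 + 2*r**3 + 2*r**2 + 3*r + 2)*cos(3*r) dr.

Use integration by parts with u = r**4 + 2*r**3 + 2*r**2 + 3*r + 2, dv = cos(3*r) dr, so v = sin(3*r)/3.
Apply parts 4 times (tabular method): alternate signs, differentiate u down to 0, integrate dv up.

r**4*sin(3*r)/3 + 2*r**3*sin(3*r)/3 + 4*r**3*cos(3*r)/9 + 2*r**2*sin(3*r)/9 + 2*r**2*cos(3*r)/3 + 5*r*sin(3*r)/9 + 4*r*cos(3*r)/27 + 50*sin(3*r)/81 + 5*cos(3*r)/27 + C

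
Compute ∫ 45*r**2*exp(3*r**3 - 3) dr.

5*exp(3*r**3 - 3) + C

Let u = 3*r**3 - 3, so du = (9*r**2) dr.
Rewriting, the integral becomes 5·∫ e^u du = 5·e^u.
Substituting back, u = 3*r**3 - 3.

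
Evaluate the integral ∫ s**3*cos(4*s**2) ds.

Let u = s², du = 2s ds; rewrite as (1/2)∫ u^1·cos(4u) du.
Now integrate by parts 1 time.

s**2*sin(4*s**2)/8 + cos(4*s**2)/32 + C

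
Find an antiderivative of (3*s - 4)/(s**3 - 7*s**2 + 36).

7*log(s - 6)/12 - log(s - 3)/3 - log(s + 2)/4 + C

Factor the denominator: (s - 6)*(s - 3)*(s + 2).
Partial-fraction decomposition: -1/(4*(s + 2)) - 1/(3*(s - 3)) + 7/(12*(s - 6)).
Integrate each term: A/(s−a) contributes A·log|s−a|.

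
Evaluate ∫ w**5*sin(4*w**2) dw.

-w**4*cos(4*w**2)/8 + w**2*sin(4*w**2)/16 + cos(4*w**2)/64 + C

Let u = w², du = 2w dw; rewrite as (1/2)∫ u^2·sin(4u) du.
Now integrate by parts 2 times.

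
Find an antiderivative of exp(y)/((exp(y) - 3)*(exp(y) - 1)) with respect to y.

log(exp(y) - 3)/2 - log(exp(y) - 1)/2 + C

Let u = e^y, du = e^y dy.
The integral becomes ∫ du/((u-1)(u-3)); decompose into partial fractions.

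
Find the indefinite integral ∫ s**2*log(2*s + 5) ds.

s**3*log(2*s + 5)/3 - s**3/9 + 5*s**2/12 - 25*s/12 + 125*log(2*s + 5)/24 + C

Use integration by parts with u = log(2*s + 5), dv = s**2 ds.
Then du = 2/(2*s + 5) ds and v = s**3/3.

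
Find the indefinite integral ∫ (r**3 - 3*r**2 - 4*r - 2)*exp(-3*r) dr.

Use integration by parts with u = r**3 - 3*r**2 - 4*r - 2, dv = exp(-3*r) dr, so v = -exp(-3*r)/3.
Apply parts 3 times (tabular method): alternate signs, differentiate u down to 0, integrate dv up.

(-9*r**3 + 18*r**2 + 48*r + 34)*exp(-3*r)/27 + C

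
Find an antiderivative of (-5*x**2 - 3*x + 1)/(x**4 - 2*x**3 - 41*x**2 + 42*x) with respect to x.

Factor the denominator: x*(x - 7)*(x - 1)*(x + 6).
Partial-fraction decomposition: 23/(78*(x + 6)) + 1/(6*(x - 1)) - 265/(546*(x - 7)) + 1/(42*x).
Integrate each term: A/(x−a) contributes A·log|x−a|.

log(x)/42 - 265*log(x - 7)/546 + log(x - 1)/6 + 23*log(x + 6)/78 + C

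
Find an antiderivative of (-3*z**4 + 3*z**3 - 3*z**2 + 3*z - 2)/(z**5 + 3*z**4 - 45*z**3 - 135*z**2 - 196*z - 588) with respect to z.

Factor the denominator: (z - 7)*(z + 3)*(z + 7)*(z**2 + 4).
Partial-fraction decomposition: -(11*z - 150)/(689*(z**2 + 4)) - 4201/(1484*(z + 7)) + 181/(260*(z + 3)) - 3151/(3710*(z - 7)).
Integrate each term; A/(z−a) gives A·log|z−a|; the (Bz+D)/(z²+p²) term gives a log and an atan.

-3151*log(z - 7)/3710 + 181*log(z + 3)/260 - 4201*log(z + 7)/1484 - 11*log(z**2 + 4)/1378 + 75*atan(z/2)/689 + C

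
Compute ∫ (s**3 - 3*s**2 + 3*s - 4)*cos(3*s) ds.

Use integration by parts with u = s**3 - 3*s**2 + 3*s - 4, dv = cos(3*s) ds, so v = sin(3*s)/3.
Apply parts 3 times (tabular method): alternate signs, differentiate u down to 0, integrate dv up.

s**3*sin(3*s)/3 - s**2*sin(3*s) + s**2*cos(3*s)/3 + 7*s*sin(3*s)/9 - 2*s*cos(3*s)/3 - 10*sin(3*s)/9 + 7*cos(3*s)/27 + C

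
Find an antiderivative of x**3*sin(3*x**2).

-x**2*cos(3*x**2)/6 + sin(3*x**2)/18 + C

Let u = x², du = 2x dx; rewrite as (1/2)∫ u^1·sin(3u) du.
Now integrate by parts 1 time.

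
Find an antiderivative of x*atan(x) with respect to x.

x**2*atan(x)/2 - x/2 + atan(x)/2 + C

Use integration by parts with u = arctan(x), dv = x dx.
Then du = 1/(x**2 + 1) dx.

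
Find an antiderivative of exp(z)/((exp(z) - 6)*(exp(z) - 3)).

Let u = e^z, du = e^z dz.
The integral becomes ∫ du/((u-6)(u-3)); decompose into partial fractions.

log(exp(z) - 6)/3 - log(exp(z) - 3)/3 + C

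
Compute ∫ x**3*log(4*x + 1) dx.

x**4*log(4*x + 1)/4 - x**4/16 + x**3/48 - x**2/128 + x/256 - log(4*x + 1)/1024 + C

Use integration by parts with u = log(4*x + 1), dv = x**3 dx.
Then du = 4/(4*x + 1) dx and v = x**4/4.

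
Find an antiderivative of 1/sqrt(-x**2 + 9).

Substitute x = 3·sin(θ), so dx = 3·cos(θ) dθ and the radical becomes sqrt(-x**2 + 9) = 3·cos(θ) by the Pythagorean identity.
Integrate the resulting trig expression in θ, then back-substitute θ = asin(x/3), sin(θ) = x/3, cos(θ) = sqrt(-x**2 + 9)/3 (absorbing any constant into C).

asin(x/3) + C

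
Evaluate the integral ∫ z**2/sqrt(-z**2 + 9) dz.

-z*sqrt(-z**2 + 9)/2 + 9*asin(z/3)/2 + C

Substitute z = 3·sin(θ), so dz = 3·cos(θ) dθ and the radical becomes sqrt(-z**2 + 9) = 3·cos(θ) by the Pythagorean identity.
Integrate the resulting trig expression in θ, then back-substitute θ = asin(z/3), sin(θ) = z/3, cos(θ) = sqrt(-z**2 + 9)/3 (absorbing any constant into C).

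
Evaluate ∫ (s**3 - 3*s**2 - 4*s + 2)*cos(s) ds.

s**3*sin(s) - 3*s**2*sin(s) + 3*s**2*cos(s) - 10*s*sin(s) - 6*s*cos(s) + 8*sin(s) - 10*cos(s) + C

Use integration by parts with u = s**3 - 3*s**2 - 4*s + 2, dv = cos(s) ds, so v = sin(s).
Apply parts 3 times (tabular method): alternate signs, differentiate u down to 0, integrate dv up.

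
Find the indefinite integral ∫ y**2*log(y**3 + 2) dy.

Let u = y**3 + 2, so du = (3*y**2) dy.
The integral becomes (1/3)·∫ log(u) du; integrate by parts with u′=log(u), dv′=du.

y**3*log(y**3 + 2)/3 - y**3/3 + 2*log(y**3 + 2)/3 + C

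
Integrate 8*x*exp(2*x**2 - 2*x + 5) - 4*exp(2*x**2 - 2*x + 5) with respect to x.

2*exp(2*x**2 - 2*x + 5) + C

Let u = 2*x**2 - 2*x + 5, so du = (4*x - 2) dx.
Rewriting, the integral becomes 2·∫ e^u du = 2·e^u.
Substituting back, u = 2*x**2 - 2*x + 5.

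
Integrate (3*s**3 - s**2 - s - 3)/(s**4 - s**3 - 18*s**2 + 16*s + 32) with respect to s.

169*log(s - 4)/80 - 5*log(s - 2)/12 - 2*log(s + 1)/15 + 23*log(s + 4)/16 + C

Factor the denominator: (s - 4)*(s - 2)*(s + 1)*(s + 4).
Partial-fraction decomposition: 23/(16*(s + 4)) - 2/(15*(s + 1)) - 5/(12*(s - 2)) + 169/(80*(s - 4)).
Integrate each term: A/(s−a) contributes A·log|s−a|.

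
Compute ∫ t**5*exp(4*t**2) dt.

(8*t**4 - 4*t**2 + 1)*exp(4*t**2)/64 + C

Let u = t², du = 2t dt; rewrite as (1/2)∫ u^2·exp(4u) du.
Now integrate by parts 2 times.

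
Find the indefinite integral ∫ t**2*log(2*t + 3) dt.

t**3*log(2*t + 3)/3 - t**3/9 + t**2/4 - 3*t/4 + 9*log(2*t + 3)/8 + C

Use integration by parts with u = log(2*t + 3), dv = t**2 dt.
Then du = 2/(2*t + 3) dt and v = t**3/3.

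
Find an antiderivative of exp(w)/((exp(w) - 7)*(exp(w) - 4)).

log(exp(w) - 7)/3 - log(exp(w) - 4)/3 + C

Let u = e^w, du = e^w dw.
The integral becomes ∫ du/((u-7)(u-4)); decompose into partial fractions.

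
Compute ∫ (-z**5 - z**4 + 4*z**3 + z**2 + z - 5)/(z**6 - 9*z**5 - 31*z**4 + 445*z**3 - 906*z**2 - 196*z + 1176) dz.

-3557*log(z - 7)/560 + 8171*log(z - 6)/1456 - 709*log(z - 2)/6480 - log(z + 1)/336 - 4357*log(z + 7)/29484 + 1/(36*z - 72) + C

Factor the denominator: (z - 7)*(z - 6)*(z - 2)**2*(z + 1)*(z + 7).
Partial-fraction decomposition: -4357/(29484*(z + 7)) - 1/(336*(z + 1)) - 709/(6480*(z - 2)) - 1/(36*(z - 2)**2) + 8171/(1456*(z - 6)) - 3557/(560*(z - 7)).
Integrate each term; A/(z−a) gives A·log|z−a|; A/(z−a)² gives −A/(z−a).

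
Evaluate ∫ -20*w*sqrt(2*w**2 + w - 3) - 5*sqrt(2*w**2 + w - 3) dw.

-10*(2*w**2 + w - 3)**(3/2)/3 + C

Let u = 2*w**2 + w - 3, so du = (4*w + 1) dw.
Rewriting, the integral becomes -5·∫ √u du = -5·(2/3)u^(3/2).
Substituting back, u = 2*w**2 + w - 3.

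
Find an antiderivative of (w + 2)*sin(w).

Use integration by parts with u = w + 2, dv = sin(w) dw, so v = -cos(w).
Apply parts 1 times (tabular method): alternate signs, differentiate u down to 0, integrate dv up.

-w*cos(w) + sin(w) - 2*cos(w) + C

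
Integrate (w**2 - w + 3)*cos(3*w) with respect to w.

Use integration by parts with u = w**2 - w + 3, dv = cos(3*w) dw, so v = sin(3*w)/3.
Apply parts 2 times (tabular method): alternate signs, differentiate u down to 0, integrate dv up.

w**2*sin(3*w)/3 - w*sin(3*w)/3 + 2*w*cos(3*w)/9 + 25*sin(3*w)/27 - cos(3*w)/9 + C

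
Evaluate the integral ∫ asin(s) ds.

s*asin(s) + sqrt(-s**2 + 1) + C

Use integration by parts with u = arcsin(s), dv = ds.
Then du = 1/sqrt(-s**2 + 1) ds.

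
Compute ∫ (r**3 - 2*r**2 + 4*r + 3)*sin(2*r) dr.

-r**3*cos(2*r)/2 + 3*r**2*sin(2*r)/4 + r**2*cos(2*r) - r*sin(2*r) - 5*r*cos(2*r)/4 + 5*sin(2*r)/8 - 2*cos(2*r) + C

Use integration by parts with u = r**3 - 2*r**2 + 4*r + 3, dv = sin(2*r) dr, so v = -cos(2*r)/2.
Apply parts 3 times (tabular method): alternate signs, differentiate u down to 0, integrate dv up.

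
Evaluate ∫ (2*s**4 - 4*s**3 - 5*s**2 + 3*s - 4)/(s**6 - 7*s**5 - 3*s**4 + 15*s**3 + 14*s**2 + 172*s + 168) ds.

1601*log(s - 7)/7632 - 7*log(s - 3)/520 - 3*log(s + 1)/80 - 17*log(s + 2)/180 - 887*log(s**2 + 4)/27560 + 2381*atan(s/2)/13780 + C

Factor the denominator: (s - 7)*(s - 3)*(s + 1)*(s + 2)*(s**2 + 4).
Partial-fraction decomposition: -(887*s - 4762)/(13780*(s**2 + 4)) - 17/(180*(s + 2)) - 3/(80*(s + 1)) - 7/(520*(s - 3)) + 1601/(7632*(s - 7)).
Integrate each term; A/(s−a) gives A·log|s−a|; the (Bs+D)/(s²+p²) term gives a log and an atan.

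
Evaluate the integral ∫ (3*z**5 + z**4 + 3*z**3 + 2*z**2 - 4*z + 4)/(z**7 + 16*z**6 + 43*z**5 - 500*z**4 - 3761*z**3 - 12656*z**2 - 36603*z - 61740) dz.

17975*log(z - 7)/500192 + 2956*log(z + 4)/2475 - 3017*log(z + 5)/544 + 6399397*log(z + 7)/1483524 + 2903*log(z**2 + 9)/2859400 - 35231*atan(z/3)/2144550 - 48919/(4872*z + 34104) + C

Factor the denominator: (z - 7)*(z + 4)*(z + 5)*(z + 7)**2*(z**2 + 9).
Partial-fraction decomposition: (2903*z - 70462)/(1429700*(z**2 + 9)) + 6399397/(1483524*(z + 7)) + 48919/(4872*(z + 7)**2) - 3017/(544*(z + 5)) + 2956/(2475*(z + 4)) + 17975/(500192*(z - 7)).
Integrate each term; A/(z−a) gives A·log|z−a|; the (Bz+D)/(z²+p²) term gives a log and an atan.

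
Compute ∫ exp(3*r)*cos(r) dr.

Let I denote the integral. Integrate by parts with u = cos(r), dv = exp(3*r) dr, so v = exp(3*r)/3: I = exp(3*r)*cos(r)/3 + (1/3)·∫ exp(3*r)*sin(r) dr.
Apply parts again with u = sin(r), dv = exp(3*r) dr: ∫ exp(3*r)*sin(r) dr = exp(3*r)*sin(r)/3 − (1/3)·I. Substituting back brings back I: I = exp(3*r)*sin(r)/9 + exp(3*r)*cos(r)/3 − (1/9)·I.
Solving for I: (1 + 1/9)·I equals the remaining terms, so I = (9/10)·(exp(3*r)*sin(r)/9 + exp(3*r)*cos(r)/3).

exp(3*r)*sin(r)/10 + 3*exp(3*r)*cos(r)/10 + C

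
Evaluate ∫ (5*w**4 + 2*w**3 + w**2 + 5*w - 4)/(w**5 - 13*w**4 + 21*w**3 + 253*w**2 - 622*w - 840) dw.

1161*log(w - 7)/16 - 3487*log(w - 6)/35 + 3421*log(w - 5)/108 + 5*log(w + 1)/1008 + 52*log(w + 4)/135 + C

Factor the denominator: (w - 7)*(w - 6)*(w - 5)*(w + 1)*(w + 4).
Partial-fraction decomposition: 52/(135*(w + 4)) + 5/(1008*(w + 1)) + 3421/(108*(w - 5)) - 3487/(35*(w - 6)) + 1161/(16*(w - 7)).
Integrate each term: A/(w−a) contributes A·log|w−a|.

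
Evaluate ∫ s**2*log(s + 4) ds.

s**3*log(s + 4)/3 - s**3/9 + 2*s**2/3 - 16*s/3 + 64*log(s + 4)/3 + C

Use integration by parts with u = log(s + 4), dv = s**2 ds.
Then du = 1/(s + 4) ds and v = s**3/3.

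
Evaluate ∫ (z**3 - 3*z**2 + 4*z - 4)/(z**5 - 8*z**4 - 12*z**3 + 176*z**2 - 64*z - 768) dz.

2*log(z - 6)/5 - 203*log(z - 4)/576 + log(z + 2)/18 - 33*log(z + 4)/320 + 7/(24*z - 96) + C

Factor the denominator: (z - 6)*(z - 4)**2*(z + 2)*(z + 4).
Partial-fraction decomposition: -33/(320*(z + 4)) + 1/(18*(z + 2)) - 203/(576*(z - 4)) - 7/(24*(z - 4)**2) + 2/(5*(z - 6)).
Integrate each term; A/(z−a) gives A·log|z−a|; A/(z−a)² gives −A/(z−a).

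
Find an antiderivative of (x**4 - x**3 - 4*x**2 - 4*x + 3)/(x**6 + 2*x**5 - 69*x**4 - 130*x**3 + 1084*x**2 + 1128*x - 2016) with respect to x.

1837*log(x - 7)/27378 - 23*log(x - 4)/1080 - 5*log(x - 1)/2646 - 19*log(x + 2)/2592 - 48469*log(x + 6)/1324960 - 279/(728*x + 4368) + C

Factor the denominator: (x - 7)*(x - 4)*(x - 1)*(x + 2)*(x + 6)**2.
Partial-fraction decomposition: -48469/(1324960*(x + 6)) + 279/(728*(x + 6)**2) - 19/(2592*(x + 2)) - 5/(2646*(x - 1)) - 23/(1080*(x - 4)) + 1837/(27378*(x - 7)).
Integrate each term; A/(x−a) gives A·log|x−a|; A/(x−a)² gives −A/(x−a).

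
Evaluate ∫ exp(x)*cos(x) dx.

Let I denote the integral. Integrate by parts with u = cos(x), dv = exp(x) dx, so v = exp(x): I = exp(x)*cos(x) + ∫ exp(x)*sin(x) dx.
Apply parts again with u = sin(x), dv = exp(x) dx: ∫ exp(x)*sin(x) dx = exp(x)*sin(x) − I. Substituting back brings back I: I = exp(x)*sin(x) + exp(x)*cos(x) − I.
Solving for I: (1 + 1)·I equals the remaining terms, so I = (1/2)·(exp(x)*sin(x) + exp(x)*cos(x)).

exp(x)*sin(x)/2 + exp(x)*cos(x)/2 + C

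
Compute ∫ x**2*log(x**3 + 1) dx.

x**3*log(x**3 + 1)/3 - x**3/3 + log(x**3 + 1)/3 + C

Let u = x**3 + 1, so du = (3*x**2) dx.
The integral becomes (1/3)·∫ log(u) du; integrate by parts with u′=log(u), dv′=du.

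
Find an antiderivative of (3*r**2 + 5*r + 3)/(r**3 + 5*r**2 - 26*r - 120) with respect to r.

Factor the denominator: (r - 5)*(r + 4)*(r + 6).
Partial-fraction decomposition: 81/(22*(r + 6)) - 31/(18*(r + 4)) + 103/(99*(r - 5)).
Integrate each term: A/(r−a) contributes A·log|r−a|.

103*log(r - 5)/99 - 31*log(r + 4)/18 + 81*log(r + 6)/22 + C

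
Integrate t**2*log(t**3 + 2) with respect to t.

Let u = t**3 + 2, so du = (3*t**2) dt.
The integral becomes (1/3)·∫ log(u) du; integrate by parts with u′=log(u), dv′=du.

t**3*log(t**3 + 2)/3 - t**3/3 + 2*log(t**3 + 2)/3 + C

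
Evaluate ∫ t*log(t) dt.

Use integration by parts with u = log(t), dv = t dt.
Then du = 1/t dt and v = t**2/2.

t**2*log(t)/2 - t**2/4 + C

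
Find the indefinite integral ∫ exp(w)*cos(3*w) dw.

Let I denote the integral. Integrate by parts with u = cos(3*w), dv = exp(w) dw, so v = exp(w): I = exp(w)*cos(3*w) + 3·∫ exp(w)*sin(3*w) dw.
Apply parts again with u = sin(3*w), dv = exp(w) dw: ∫ exp(w)*sin(3*w) dw = exp(w)*sin(3*w) − 3·I. Substituting back brings back I: I = 3*exp(w)*sin(3*w) + exp(w)*cos(3*w) − 9·I.
Solving for I: (1 + 9)·I equals the remaining terms, so I = (1/10)·(3*exp(w)*sin(3*w) + exp(w)*cos(3*w)).

3*exp(w)*sin(3*w)/10 + exp(w)*cos(3*w)/10 + C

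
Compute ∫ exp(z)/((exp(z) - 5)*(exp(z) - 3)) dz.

Let u = e^z, du = e^z dz.
The integral becomes ∫ du/((u-3)(u-5)); decompose into partial fractions.

log(exp(z) - 5)/2 - log(exp(z) - 3)/2 + C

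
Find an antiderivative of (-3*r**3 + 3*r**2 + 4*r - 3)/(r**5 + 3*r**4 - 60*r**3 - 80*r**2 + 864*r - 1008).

-173*log(r - 6)/832 + 1447*log(r - 2)/20736 - 243*log(r + 6)/256 + 1145*log(r + 7)/1053 - 7/(288*r - 576) + C

Factor the denominator: (r - 6)*(r - 2)**2*(r + 6)*(r + 7).
Partial-fraction decomposition: 1145/(1053*(r + 7)) - 243/(256*(r + 6)) + 1447/(20736*(r - 2)) + 7/(288*(r - 2)**2) - 173/(832*(r - 6)).
Integrate each term; A/(r−a) gives A·log|r−a|; A/(r−a)² gives −A/(r−a).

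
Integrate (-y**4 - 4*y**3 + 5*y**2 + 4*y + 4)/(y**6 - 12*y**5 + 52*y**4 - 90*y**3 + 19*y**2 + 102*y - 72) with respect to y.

-206*log(y - 4)/15 + 43*log(y - 3)/4 + 8*log(y - 2)/3 + log(y - 1)/3 - log(y + 1)/60 - 16/(y - 3) + C

Factor the denominator: (y - 4)*(y - 3)**2*(y - 2)*(y - 1)*(y + 1).
Partial-fraction decomposition: -1/(60*(y + 1)) + 1/(3*(y - 1)) + 8/(3*(y - 2)) + 43/(4*(y - 3)) + 16/(y - 3)**2 - 206/(15*(y - 4)).
Integrate each term; A/(y−a) gives A·log|y−a|; A/(y−a)² gives −A/(y−a).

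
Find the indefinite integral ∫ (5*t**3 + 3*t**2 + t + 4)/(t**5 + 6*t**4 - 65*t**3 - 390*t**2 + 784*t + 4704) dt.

Factor the denominator: (t - 7)*(t - 4)*(t + 4)*(t + 6)*(t + 7).
Partial-fraction decomposition: -1571/(462*(t + 7)) + 487/(130*(t + 6)) - 17/(33*(t + 4)) - 47/(330*(t - 4)) + 1873/(6006*(t - 7)).
Integrate each term: A/(t−a) contributes A·log|t−a|.

1873*log(t - 7)/6006 - 47*log(t - 4)/330 - 17*log(t + 4)/33 + 487*log(t + 6)/130 - 1571*log(t + 7)/462 + C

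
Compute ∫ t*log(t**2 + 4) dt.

t**2*log(t**2 + 4)/2 - t**2/2 + 2*log(t**2 + 4) + C

Let u = t**2 + 4, so du = (2*t) dt.
The integral becomes (1/2)·∫ log(u) du; integrate by parts with u′=log(u), dv′=du.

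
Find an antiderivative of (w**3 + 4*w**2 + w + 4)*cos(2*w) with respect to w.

w**3*sin(2*w)/2 + 2*w**2*sin(2*w) + 3*w**2*cos(2*w)/4 - w*sin(2*w)/4 + 2*w*cos(2*w) + sin(2*w) - cos(2*w)/8 + C

Use integration by parts with u = w**3 + 4*w**2 + w + 4, dv = cos(2*w) dw, so v = sin(2*w)/2.
Apply parts 3 times (tabular method): alternate signs, differentiate u down to 0, integrate dv up.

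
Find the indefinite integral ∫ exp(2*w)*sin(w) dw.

2*exp(2*w)*sin(w)/5 - exp(2*w)*cos(w)/5 + C

Let I denote the integral. Integrate by parts with u = sin(w), dv = exp(2*w) dw, so v = exp(2*w)/2: I = exp(2*w)*sin(w)/2 − (1/2)·∫ exp(2*w)*cos(w) dw.
Apply parts again with u = cos(w), dv = exp(2*w) dw: ∫ exp(2*w)*cos(w) dw = exp(2*w)*cos(w)/2 + (1/2)·I. Substituting back brings back I: I = exp(2*w)*sin(w)/2 - exp(2*w)*cos(w)/4 − (1/4)·I.
Solving for I: (1 + 1/4)·I equals the remaining terms, so I = (4/5)·(exp(2*w)*sin(w)/2 - exp(2*w)*cos(w)/4).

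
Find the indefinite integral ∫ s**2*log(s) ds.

Use integration by parts with u = log(s), dv = s**2 ds.
Then du = 1/s ds and v = s**3/3.

s**3*log(s)/3 - s**3/9 + C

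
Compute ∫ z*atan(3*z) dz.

Use integration by parts with u = arctan(3*z), dv = z dz.
Then du = 3/(9*z**2 + 1) dz.

z**2*atan(3*z)/2 - z/6 + atan(3*z)/18 + C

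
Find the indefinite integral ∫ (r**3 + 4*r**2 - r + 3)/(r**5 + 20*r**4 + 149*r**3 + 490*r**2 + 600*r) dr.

log(r)/200 - 7*log(r + 4)/8 + 153*log(r + 5)/25 - 21*log(r + 6)/4 + 17/(5*r + 25) + C

Factor the denominator: r*(r + 4)*(r + 5)**2*(r + 6).
Partial-fraction decomposition: -21/(4*(r + 6)) + 153/(25*(r + 5)) - 17/(5*(r + 5)**2) - 7/(8*(r + 4)) + 1/(200*r).
Integrate each term; A/(r−a) gives A·log|r−a|; A/(r−a)² gives −A/(r−a).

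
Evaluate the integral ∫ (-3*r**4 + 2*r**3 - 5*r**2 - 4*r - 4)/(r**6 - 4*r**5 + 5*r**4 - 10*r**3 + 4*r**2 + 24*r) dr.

-log(r)/6 - 125*log(r - 3)/78 + 4*log(r - 2)/3 + log(r + 1)/6 + 7*log(r**2 + 4)/52 - 9*atan(r/2)/26 + C

Factor the denominator: r*(r - 3)*(r - 2)*(r + 1)*(r**2 + 4).
Partial-fraction decomposition: (7*r - 18)/(26*(r**2 + 4)) + 1/(6*(r + 1)) + 4/(3*(r - 2)) - 125/(78*(r - 3)) - 1/(6*r).
Integrate each term; A/(r−a) gives A·log|r−a|; the (Br+D)/(r²+p²) term gives a log and an atan.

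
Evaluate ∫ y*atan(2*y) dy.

y**2*atan(2*y)/2 - y/4 + atan(2*y)/8 + C

Use integration by parts with u = arctan(2*y), dv = y dy.
Then du = 2/(4*y**2 + 1) dy.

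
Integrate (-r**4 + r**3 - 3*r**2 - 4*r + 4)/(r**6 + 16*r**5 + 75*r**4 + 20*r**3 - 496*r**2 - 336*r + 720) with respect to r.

Factor the denominator: (r - 2)*(r - 1)*(r + 2)*(r + 5)*(r + 6)**2.
Partial-fraction decomposition: -9887/(1568*(r + 6)) - 199/(28*(r + 6)**2) + 89/(14*(r + 5)) - 1/(24*(r + 2)) + 1/(294*(r - 1)) - 3/(224*(r - 2)).
Integrate each term; A/(r−a) gives A·log|r−a|; A/(r−a)² gives −A/(r−a).

-3*log(r - 2)/224 + log(r - 1)/294 - log(r + 2)/24 + 89*log(r + 5)/14 - 9887*log(r + 6)/1568 + 199/(28*r + 168) + C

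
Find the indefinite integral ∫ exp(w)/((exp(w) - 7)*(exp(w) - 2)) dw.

log(exp(w) - 7)/5 - log(exp(w) - 2)/5 + C

Let u = e^w, du = e^w dw.
The integral becomes ∫ du/((u-7)(u-2)); decompose into partial fractions.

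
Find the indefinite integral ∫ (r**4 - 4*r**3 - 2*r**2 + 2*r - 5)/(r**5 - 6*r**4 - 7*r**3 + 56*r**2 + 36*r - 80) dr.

20*log(r - 5)/49 + 29*log(r - 4)/108 - 2*log(r - 1)/27 + 701*log(r + 2)/1764 + 31/(126*r + 252) + C

Factor the denominator: (r - 5)*(r - 4)*(r - 1)*(r + 2)**2.
Partial-fraction decomposition: 701/(1764*(r + 2)) - 31/(126*(r + 2)**2) - 2/(27*(r - 1)) + 29/(108*(r - 4)) + 20/(49*(r - 5)).
Integrate each term; A/(r−a) gives A·log|r−a|; A/(r−a)² gives −A/(r−a).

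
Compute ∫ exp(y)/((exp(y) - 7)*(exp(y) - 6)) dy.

Let u = e^y, du = e^y dy.
The integral becomes ∫ du/((u-7)(u-6)); decompose into partial fractions.

log(exp(y) - 7) - log(exp(y) - 6) + C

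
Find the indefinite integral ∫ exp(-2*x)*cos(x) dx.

Let I denote the integral. Integrate by parts with u = cos(x), dv = exp(-2*x) dx, so v = -exp(-2*x)/2: I = -exp(-2*x)*cos(x)/2 − (1/2)·∫ exp(-2*x)*sin(x) dx.
Apply parts again with u = sin(x), dv = exp(-2*x) dx: ∫ exp(-2*x)*sin(x) dx = -exp(-2*x)*sin(x)/2 + (1/2)·I. Substituting back brings back I: I = exp(-2*x)*sin(x)/4 - exp(-2*x)*cos(x)/2 − (1/4)·I.
Solving for I: (1 + 1/4)·I equals the remaining terms, so I = (4/5)·(exp(-2*x)*sin(x)/4 - exp(-2*x)*cos(x)/2).

exp(-2*x)*sin(x)/5 - 2*exp(-2*x)*cos(x)/5 + C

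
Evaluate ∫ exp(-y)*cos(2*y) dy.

2*exp(-y)*sin(2*y)/5 - exp(-y)*cos(2*y)/5 + C

Let I denote the integral. Integrate by parts with u = cos(2*y), dv = exp(-y) dy, so v = -exp(-y): I = -exp(-y)*cos(2*y) − 2·∫ exp(-y)*sin(2*y) dy.
Apply parts again with u = sin(2*y), dv = exp(-y) dy: ∫ exp(-y)*sin(2*y) dy = -exp(-y)*sin(2*y) + 2·I. Substituting back brings back I: I = 2*exp(-y)*sin(2*y) - exp(-y)*cos(2*y) − 4·I.
Solving for I: (1 + 4)·I equals the remaining terms, so I = (1/5)·(2*exp(-y)*sin(2*y) - exp(-y)*cos(2*y)).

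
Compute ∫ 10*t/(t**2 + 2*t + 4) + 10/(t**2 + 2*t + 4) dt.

Let u = t**2 + 2*t + 4, so du = (2*t + 2) dt.
Rewriting, the integral becomes 5·∫ 1/u du = 5·log(u).
Substituting back, u = t**2 + 2*t + 4.

5*log(t**2 + 2*t + 4) + C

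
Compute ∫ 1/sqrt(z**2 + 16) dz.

Substitute z = 4·tan(θ), so dz = 4·sec(θ)^2 dθ and the radical becomes sqrt(z**2 + 16) = 4·sec(θ) by the Pythagorean identity.
Integrate the resulting trig expression in θ, then back-substitute tan(θ) = z/4, sec(θ) = sqrt(z**2 + 16)/4 (absorbing any constant into C).

log(z + sqrt(z**2 + 16)) + C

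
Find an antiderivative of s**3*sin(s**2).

-s**2*cos(s**2)/2 + sin(s**2)/2 + C

Let u = s², du = 2s ds; rewrite as (1/2)∫ u^1·sin(1u) du.
Now integrate by parts 1 time.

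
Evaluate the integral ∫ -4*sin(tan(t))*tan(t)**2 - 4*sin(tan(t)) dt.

Let u = tan(t), so du = (tan(t)**2 + 1) dt.
Rewriting, the integral becomes -4·∫ sin(u) du = -4·-cos(u).
Substituting back, u = tan(t).

4*cos(tan(t)) + C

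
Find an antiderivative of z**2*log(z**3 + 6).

Let u = z**3 + 6, so du = (3*z**2) dz.
The integral becomes (1/3)·∫ log(u) du; integrate by parts with u′=log(u), dv′=du.

z**3*log(z**3 + 6)/3 - z**3/3 + 2*log(z**3 + 6) + C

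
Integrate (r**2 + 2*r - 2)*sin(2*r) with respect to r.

-r**2*cos(2*r)/2 + r*sin(2*r)/2 - r*cos(2*r) + sin(2*r)/2 + 5*cos(2*r)/4 + C

Use integration by parts with u = r**2 + 2*r - 2, dv = sin(2*r) dr, so v = -cos(2*r)/2.
Apply parts 2 times (tabular method): alternate signs, differentiate u down to 0, integrate dv up.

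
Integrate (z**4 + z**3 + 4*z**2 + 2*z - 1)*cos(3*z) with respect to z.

Use integration by parts with u = z**4 + z**3 + 4*z**2 + 2*z - 1, dv = cos(3*z) dz, so v = sin(3*z)/3.
Apply parts 4 times (tabular method): alternate signs, differentiate u down to 0, integrate dv up.

z**4*sin(3*z)/3 + z**3*sin(3*z)/3 + 4*z**3*cos(3*z)/9 + 8*z**2*sin(3*z)/9 + z**2*cos(3*z)/3 + 4*z*sin(3*z)/9 + 16*z*cos(3*z)/27 - 43*sin(3*z)/81 + 4*cos(3*z)/27 + C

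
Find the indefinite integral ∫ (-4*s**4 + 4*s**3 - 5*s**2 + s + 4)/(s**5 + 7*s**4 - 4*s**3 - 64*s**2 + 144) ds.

Factor the denominator: (s - 2)**2*(s + 2)*(s + 3)*(s + 6).
Partial-fraction decomposition: -3115/(384*(s + 6)) + 476/(75*(s + 3)) - 57/(32*(s + 2)) - 1451/(3200*(s - 2)) - 23/(80*(s - 2)**2).
Integrate each term; A/(s−a) gives A·log|s−a|; A/(s−a)² gives −A/(s−a).

-1451*log(s - 2)/3200 - 57*log(s + 2)/32 + 476*log(s + 3)/75 - 3115*log(s + 6)/384 + 23/(80*s - 160) + C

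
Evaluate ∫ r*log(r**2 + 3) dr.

r**2*log(r**2 + 3)/2 - r**2/2 + 3*log(r**2 + 3)/2 + C

Let u = r**2 + 3, so du = (2*r) dr.
The integral becomes (1/2)·∫ log(u) du; integrate by parts with u′=log(u), dv′=du.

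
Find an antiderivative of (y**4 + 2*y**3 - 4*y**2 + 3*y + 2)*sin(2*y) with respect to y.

-y**4*cos(2*y)/2 + y**3*sin(2*y) - y**3*cos(2*y) + 3*y**2*sin(2*y)/2 + 7*y**2*cos(2*y)/2 - 7*y*sin(2*y)/2 - 11*cos(2*y)/4 + C

Use integration by parts with u = y**4 + 2*y**3 - 4*y**2 + 3*y + 2, dv = sin(2*y) dy, so v = -cos(2*y)/2.
Apply parts 4 times (tabular method): alternate signs, differentiate u down to 0, integrate dv up.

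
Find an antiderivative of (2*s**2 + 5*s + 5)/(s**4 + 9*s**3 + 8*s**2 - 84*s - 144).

Factor the denominator: (s - 3)*(s + 2)*(s + 4)*(s + 6).
Partial-fraction decomposition: -47/(72*(s + 6)) + 17/(28*(s + 4)) - 3/(40*(s + 2)) + 38/(315*(s - 3)).
Integrate each term: A/(s−a) contributes A·log|s−a|.

38*log(s - 3)/315 - 3*log(s + 2)/40 + 17*log(s + 4)/28 - 47*log(s + 6)/72 + C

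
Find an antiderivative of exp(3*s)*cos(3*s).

Let I denote the integral. Integrate by parts with u = cos(3*s), dv = exp(3*s) ds, so v = exp(3*s)/3: I = exp(3*s)*cos(3*s)/3 + ∫ exp(3*s)*sin(3*s) ds.
Apply parts again with u = sin(3*s), dv = exp(3*s) ds: ∫ exp(3*s)*sin(3*s) ds = exp(3*s)*sin(3*s)/3 − I. Substituting back brings back I: I = exp(3*s)*sin(3*s)/3 + exp(3*s)*cos(3*s)/3 − I.
Solving for I: (1 + 1)·I equals the remaining terms, so I = (1/2)·(exp(3*s)*sin(3*s)/3 + exp(3*s)*cos(3*s)/3).

exp(3*s)*sin(3*s)/6 + exp(3*s)*cos(3*s)/6 + C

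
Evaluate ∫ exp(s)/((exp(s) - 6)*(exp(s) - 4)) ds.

log(exp(s) - 6)/2 - log(exp(s) - 4)/2 + C

Let u = e^s, du = e^s ds.
The integral becomes ∫ du/((u-4)(u-6)); decompose into partial fractions.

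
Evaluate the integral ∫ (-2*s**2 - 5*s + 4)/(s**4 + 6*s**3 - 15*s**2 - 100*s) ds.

Factor the denominator: s*(s - 4)*(s + 5)**2.
Partial-fraction decomposition: 127/(675*(s + 5)) - 7/(15*(s + 5)**2) - 4/(27*(s - 4)) - 1/(25*s).
Integrate each term; A/(s−a) gives A·log|s−a|; A/(s−a)² gives −A/(s−a).

-log(s)/25 - 4*log(s - 4)/27 + 127*log(s + 5)/675 + 7/(15*s + 75) + C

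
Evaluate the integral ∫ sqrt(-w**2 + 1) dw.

w*sqrt(-w**2 + 1)/2 + asin(w)/2 + C

Substitute w = sin(θ), so dw = cos(θ) dθ and the radical becomes sqrt(-w**2 + 1) = cos(θ) by the Pythagorean identity.
Integrate the resulting trig expression in θ, then back-substitute θ = asin(w), sin(θ) = w, cos(θ) = sqrt(-w**2 + 1) (absorbing any constant into C).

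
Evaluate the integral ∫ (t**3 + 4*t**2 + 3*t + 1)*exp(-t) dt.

Use integration by parts with u = t**3 + 4*t**2 + 3*t + 1, dv = exp(-t) dt, so v = -exp(-t).
Apply parts 3 times (tabular method): alternate signs, differentiate u down to 0, integrate dv up.

(-t**3 - 7*t**2 - 17*t - 18)*exp(-t) + C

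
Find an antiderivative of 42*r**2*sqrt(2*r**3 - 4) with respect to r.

14*(2*r**3 - 4)**(3/2)/3 + C

Let u = 2*r**3 - 4, so du = (6*r**2) dr.
Rewriting, the integral becomes 7·∫ √u du = 7·(2/3)u^(3/2).
Substituting back, u = 2*r**3 - 4.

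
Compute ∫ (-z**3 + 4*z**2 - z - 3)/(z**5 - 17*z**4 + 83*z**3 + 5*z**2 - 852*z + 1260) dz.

-157*log(z - 7)/100 + 9*log(z - 6)/4 - 11*log(z - 5)/16 - log(z - 2)/100 + 7*log(z + 3)/400 + C

Factor the denominator: (z - 7)*(z - 6)*(z - 5)*(z - 2)*(z + 3).
Partial-fraction decomposition: 7/(400*(z + 3)) - 1/(100*(z - 2)) - 11/(16*(z - 5)) + 9/(4*(z - 6)) - 157/(100*(z - 7)).
Integrate each term: A/(z−a) contributes A·log|z−a|.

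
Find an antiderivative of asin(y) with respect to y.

Use integration by parts with u = arcsin(y), dv = dy.
Then du = 1/sqrt(-y**2 + 1) dy.

y*asin(y) + sqrt(-y**2 + 1) + C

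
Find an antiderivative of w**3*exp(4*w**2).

(4*w**2 - 1)*exp(4*w**2)/32 + C

Let u = w², du = 2w dw; rewrite as (1/2)∫ u^1·exp(4u) du.
Now integrate by parts 1 time.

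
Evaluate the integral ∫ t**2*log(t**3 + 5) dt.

t**3*log(t**3 + 5)/3 - t**3/3 + 5*log(t**3 + 5)/3 + C

Let u = t**3 + 5, so du = (3*t**2) dt.
The integral becomes (1/3)·∫ log(u) du; integrate by parts with u′=log(u), dv′=du.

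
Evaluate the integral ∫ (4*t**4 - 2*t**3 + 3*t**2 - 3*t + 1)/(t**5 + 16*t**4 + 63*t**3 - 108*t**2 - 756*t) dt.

Factor the denominator: t*(t - 3)*(t + 6)**2*(t + 7).
Partial-fraction decomposition: 10459/(70*(t + 7)) - 141457/(972*(t + 6)) + 5743/(54*(t + 6)**2) + 289/(2430*(t - 3)) - 1/(756*t).
Integrate each term; A/(t−a) gives A·log|t−a|; A/(t−a)² gives −A/(t−a).

-log(t)/756 + 289*log(t - 3)/2430 - 141457*log(t + 6)/972 + 10459*log(t + 7)/70 - 5743/(54*t + 324) + C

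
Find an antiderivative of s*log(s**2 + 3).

s**2*log(s**2 + 3)/2 - s**2/2 + 3*log(s**2 + 3)/2 + C

Let u = s**2 + 3, so du = (2*s) ds.
The integral becomes (1/2)·∫ log(u) du; integrate by parts with u′=log(u), dv′=du.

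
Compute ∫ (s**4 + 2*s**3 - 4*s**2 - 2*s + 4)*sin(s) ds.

-s**4*cos(s) + 4*s**3*sin(s) - 2*s**3*cos(s) + 6*s**2*sin(s) + 16*s**2*cos(s) - 32*s*sin(s) + 14*s*cos(s) - 14*sin(s) - 36*cos(s) + C

Use integration by parts with u = s**4 + 2*s**3 - 4*s**2 - 2*s + 4, dv = sin(s) ds, so v = -cos(s).
Apply parts 4 times (tabular method): alternate signs, differentiate u down to 0, integrate dv up.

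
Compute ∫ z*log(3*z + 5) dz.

z**2*log(3*z + 5)/2 - z**2/4 + 5*z/6 - 25*log(3*z + 5)/18 + C

Use integration by parts with u = log(3*z + 5), dv = z dz.
Then du = 3/(3*z + 5) dz and v = z**2/2.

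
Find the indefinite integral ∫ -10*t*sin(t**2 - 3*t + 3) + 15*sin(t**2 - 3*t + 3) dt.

5*cos(t**2 - 3*t + 3) + C

Let u = t**2 - 3*t + 3, so du = (2*t - 3) dt.
Rewriting, the integral becomes -5·∫ sin(u) du = -5·-cos(u).
Substituting back, u = t**2 - 3*t + 3.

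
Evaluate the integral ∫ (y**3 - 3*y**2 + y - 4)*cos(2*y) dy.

y**3*sin(2*y)/2 - 3*y**2*sin(2*y)/2 + 3*y**2*cos(2*y)/4 - y*sin(2*y)/4 - 3*y*cos(2*y)/2 - 5*sin(2*y)/4 - cos(2*y)/8 + C

Use integration by parts with u = y**3 - 3*y**2 + y - 4, dv = cos(2*y) dy, so v = sin(2*y)/2.
Apply parts 3 times (tabular method): alternate signs, differentiate u down to 0, integrate dv up.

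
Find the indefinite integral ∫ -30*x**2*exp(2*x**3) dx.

-5*exp(2*x**3) + C

Let u = 2*x**3, so du = (6*x**2) dx.
Rewriting, the integral becomes -5·∫ e^u du = -5·e^u.
Substituting back, u = 2*x**3.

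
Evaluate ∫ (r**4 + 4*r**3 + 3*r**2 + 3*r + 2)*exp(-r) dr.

(-r**4 - 8*r**3 - 27*r**2 - 57*r - 59)*exp(-r) + C

Use integration by parts with u = r**4 + 4*r**3 + 3*r**2 + 3*r + 2, dv = exp(-r) dr, so v = -exp(-r).
Apply parts 4 times (tabular method): alternate signs, differentiate u down to 0, integrate dv up.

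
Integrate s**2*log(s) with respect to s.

Use integration by parts with u = log(s), dv = s**2 ds.
Then du = 1/s ds and v = s**3/3.

s**3*log(s)/3 - s**3/9 + C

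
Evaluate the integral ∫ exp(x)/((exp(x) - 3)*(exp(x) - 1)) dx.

Let u = e^x, du = e^x dx.
The integral becomes ∫ du/((u-3)(u-1)); decompose into partial fractions.

log(exp(x) - 3)/2 - log(exp(x) - 1)/2 + C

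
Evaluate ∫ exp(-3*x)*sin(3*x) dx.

Let I denote the integral. Integrate by parts with u = sin(3*x), dv = exp(-3*x) dx, so v = -exp(-3*x)/3: I = -exp(-3*x)*sin(3*x)/3 + ∫ exp(-3*x)*cos(3*x) dx.
Apply parts again with u = cos(3*x), dv = exp(-3*x) dx: ∫ exp(-3*x)*cos(3*x) dx = -exp(-3*x)*cos(3*x)/3 − I. Substituting back brings back I: I = -exp(-3*x)*sin(3*x)/3 - exp(-3*x)*cos(3*x)/3 − I.
Solving for I: (1 + 1)·I equals the remaining terms, so I = (1/2)·(-exp(-3*x)*sin(3*x)/3 - exp(-3*x)*cos(3*x)/3).

-exp(-3*x)*sin(3*x)/6 - exp(-3*x)*cos(3*x)/6 + C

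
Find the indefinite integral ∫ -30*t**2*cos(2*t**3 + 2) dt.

Let u = 2*t**3 + 2, so du = (6*t**2) dt.
Rewriting, the integral becomes -5·∫ cos(u) du = -5·sin(u).
Substituting back, u = 2*t**3 + 2.

-5*sin(2*t**3 + 2) + C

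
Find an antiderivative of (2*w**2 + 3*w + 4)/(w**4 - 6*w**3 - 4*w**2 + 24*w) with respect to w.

log(w)/6 + 47*log(w - 6)/96 - 9*log(w - 2)/16 - 3*log(w + 2)/32 + C

Factor the denominator: w*(w - 6)*(w - 2)*(w + 2).
Partial-fraction decomposition: -3/(32*(w + 2)) - 9/(16*(w - 2)) + 47/(96*(w - 6)) + 1/(6*w).
Integrate each term: A/(w−a) contributes A·log|w−a|.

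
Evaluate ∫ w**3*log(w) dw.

w**4*log(w)/4 - w**4/16 + C

Use integration by parts with u = log(w), dv = w**3 dw.
Then du = 1/w dw and v = w**4/4.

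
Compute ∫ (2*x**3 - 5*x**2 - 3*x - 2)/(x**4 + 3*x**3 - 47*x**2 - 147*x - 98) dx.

Factor the denominator: (x - 7)*(x + 1)*(x + 2)*(x + 7).
Partial-fraction decomposition: 76/(35*(x + 7)) - 32/(45*(x + 2)) + 1/(8*(x + 1)) + 209/(504*(x - 7)).
Integrate each term: A/(x−a) contributes A·log|x−a|.

209*log(x - 7)/504 + log(x + 1)/8 - 32*log(x + 2)/45 + 76*log(x + 7)/35 + C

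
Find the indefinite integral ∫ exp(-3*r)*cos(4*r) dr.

4*exp(-3*r)*sin(4*r)/25 - 3*exp(-3*r)*cos(4*r)/25 + C

Let I denote the integral. Integrate by parts with u = cos(4*r), dv = exp(-3*r) dr, so v = -exp(-3*r)/3: I = -exp(-3*r)*cos(4*r)/3 − (4/3)·∫ exp(-3*r)*sin(4*r) dr.
Apply parts again with u = sin(4*r), dv = exp(-3*r) dr: ∫ exp(-3*r)*sin(4*r) dr = -exp(-3*r)*sin(4*r)/3 + (4/3)·I. Substituting back brings back I: I = 4*exp(-3*r)*sin(4*r)/9 - exp(-3*r)*cos(4*r)/3 − (16/9)·I.
Solving for I: (1 + 16/9)·I equals the remaining terms, so I = (9/25)·(4*exp(-3*r)*sin(4*r)/9 - exp(-3*r)*cos(4*r)/3).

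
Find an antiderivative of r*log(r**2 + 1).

Let u = r**2 + 1, so du = (2*r) dr.
The integral becomes (1/2)·∫ log(u) du; integrate by parts with u′=log(u), dv′=du.

r**2*log(r**2 + 1)/2 - r**2/2 + log(r**2 + 1)/2 + C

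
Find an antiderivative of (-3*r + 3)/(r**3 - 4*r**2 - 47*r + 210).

Factor the denominator: (r - 6)*(r - 5)*(r + 7).
Partial-fraction decomposition: 2/(13*(r + 7)) + 1/(r - 5) - 15/(13*(r - 6)).
Integrate each term: A/(r−a) contributes A·log|r−a|.

-15*log(r - 6)/13 + log(r - 5) + 2*log(r + 7)/13 + C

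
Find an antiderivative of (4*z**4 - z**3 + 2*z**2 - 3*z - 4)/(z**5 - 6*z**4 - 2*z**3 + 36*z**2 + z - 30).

401*log(z - 5)/56 - 151*log(z - 3)/40 - log(z - 1)/24 - log(z + 1)/8 + 82*log(z + 2)/105 + C

Factor the denominator: (z - 5)*(z - 3)*(z - 1)*(z + 1)*(z + 2).
Partial-fraction decomposition: 82/(105*(z + 2)) - 1/(8*(z + 1)) - 1/(24*(z - 1)) - 151/(40*(z - 3)) + 401/(56*(z - 5)).
Integrate each term: A/(z−a) contributes A·log|z−a|.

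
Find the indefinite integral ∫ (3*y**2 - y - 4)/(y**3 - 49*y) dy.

4*log(y)/49 + 68*log(y - 7)/49 + 75*log(y + 7)/49 + C

Factor the denominator: y*(y - 7)*(y + 7).
Partial-fraction decomposition: 75/(49*(y + 7)) + 68/(49*(y - 7)) + 4/(49*y).
Integrate each term: A/(y−a) contributes A·log|y−a|.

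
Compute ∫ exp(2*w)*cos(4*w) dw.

Let I denote the integral. Integrate by parts with u = cos(4*w), dv = exp(2*w) dw, so v = exp(2*w)/2: I = exp(2*w)*cos(4*w)/2 + 2·∫ exp(2*w)*sin(4*w) dw.
Apply parts again with u = sin(4*w), dv = exp(2*w) dw: ∫ exp(2*w)*sin(4*w) dw = exp(2*w)*sin(4*w)/2 − 2·I. Substituting back brings back I: I = exp(2*w)*sin(4*w) + exp(2*w)*cos(4*w)/2 − 4·I.
Solving for I: (1 + 4)·I equals the remaining terms, so I = (1/5)·(exp(2*w)*sin(4*w) + exp(2*w)*cos(4*w)/2).

exp(2*w)*sin(4*w)/5 + exp(2*w)*cos(4*w)/10 + C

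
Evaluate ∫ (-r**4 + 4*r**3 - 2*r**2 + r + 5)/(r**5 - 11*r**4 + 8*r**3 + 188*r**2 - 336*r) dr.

Factor the denominator: r*(r - 7)*(r - 6)*(r - 2)*(r + 4).
Partial-fraction decomposition: -181/(880*(r + 4)) + 1/(16*(r - 2)) + 493/(240*(r - 6)) - 223/(77*(r - 7)) - 5/(336*r).
Integrate each term: A/(r−a) contributes A·log|r−a|.

-5*log(r)/336 - 223*log(r - 7)/77 + 493*log(r - 6)/240 + log(r - 2)/16 - 181*log(r + 4)/880 + C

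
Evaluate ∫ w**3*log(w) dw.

Use integration by parts with u = log(w), dv = w**3 dw.
Then du = 1/w dw and v = w**4/4.

w**4*log(w)/4 - w**4/16 + C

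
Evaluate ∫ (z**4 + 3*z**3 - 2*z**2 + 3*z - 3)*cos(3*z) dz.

z**4*sin(3*z)/3 + z**3*sin(3*z) + 4*z**3*cos(3*z)/9 - 10*z**2*sin(3*z)/9 + z**2*cos(3*z) + z*sin(3*z)/3 - 20*z*cos(3*z)/27 - 61*sin(3*z)/81 + cos(3*z)/9 + C

Use integration by parts with u = z**4 + 3*z**3 - 2*z**2 + 3*z - 3, dv = cos(3*z) dz, so v = sin(3*z)/3.
Apply parts 4 times (tabular method): alternate signs, differentiate u down to 0, integrate dv up.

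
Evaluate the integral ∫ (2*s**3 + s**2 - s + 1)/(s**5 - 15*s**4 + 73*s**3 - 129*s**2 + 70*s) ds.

Factor the denominator: s*(s - 7)*(s - 5)*(s - 2)*(s - 1).
Partial-fraction decomposition: -1/(8*(s - 1)) + 19/(30*(s - 2)) - 271/(120*(s - 5)) + 243/(140*(s - 7)) + 1/(70*s).
Integrate each term: A/(s−a) contributes A·log|s−a|.

log(s)/70 + 243*log(s - 7)/140 - 271*log(s - 5)/120 + 19*log(s - 2)/30 - log(s - 1)/8 + C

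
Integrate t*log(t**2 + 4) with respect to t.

Let u = t**2 + 4, so du = (2*t) dt.
The integral becomes (1/2)·∫ log(u) du; integrate by parts with u′=log(u), dv′=du.

t**2*log(t**2 + 4)/2 - t**2/2 + 2*log(t**2 + 4) + C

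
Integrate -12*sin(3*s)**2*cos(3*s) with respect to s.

-4*sin(3*s)**3/3 + C

Let u = sin(3*s), so du = (3*cos(3*s)) ds.
Rewriting, the integral becomes -4·∫ u^2 du = -4·u^3/3.
Substituting back, u = sin(3*s).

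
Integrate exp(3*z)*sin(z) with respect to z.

Let I denote the integral. Integrate by parts with u = sin(z), dv = exp(3*z) dz, so v = exp(3*z)/3: I = exp(3*z)*sin(z)/3 − (1/3)·∫ exp(3*z)*cos(z) dz.
Apply parts again with u = cos(z), dv = exp(3*z) dz: ∫ exp(3*z)*cos(z) dz = exp(3*z)*cos(z)/3 + (1/3)·I. Substituting back brings back I: I = exp(3*z)*sin(z)/3 - exp(3*z)*cos(z)/9 − (1/9)·I.
Solving for I: (1 + 1/9)·I equals the remaining terms, so I = (9/10)·(exp(3*z)*sin(z)/3 - exp(3*z)*cos(z)/9).

3*exp(3*z)*sin(z)/10 - exp(3*z)*cos(z)/10 + C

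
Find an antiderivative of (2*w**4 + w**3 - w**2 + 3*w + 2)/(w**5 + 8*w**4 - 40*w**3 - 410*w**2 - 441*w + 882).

Factor the denominator: (w - 7)*(w - 1)*(w + 3)*(w + 6)*(w + 7).
Partial-fraction decomposition: 4391/(448*(w + 7)) - 332/(39*(w + 6)) + 119/(480*(w + 3)) - 1/(192*(w - 1)) + 5119/(10920*(w - 7)).
Integrate each term: A/(w−a) contributes A·log|w−a|.

5119*log(w - 7)/10920 - log(w - 1)/192 + 119*log(w + 3)/480 - 332*log(w + 6)/39 + 4391*log(w + 7)/448 + C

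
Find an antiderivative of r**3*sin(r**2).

-r**2*cos(r**2)/2 + sin(r**2)/2 + C

Let u = r², du = 2r dr; rewrite as (1/2)∫ u^1·sin(1u) du.
Now integrate by parts 1 time.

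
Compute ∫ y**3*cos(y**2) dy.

y**2*sin(y**2)/2 + cos(y**2)/2 + C

Let u = y², du = 2y dy; rewrite as (1/2)∫ u^1·cos(1u) du.
Now integrate by parts 1 time.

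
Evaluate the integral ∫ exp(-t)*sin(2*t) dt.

Let I denote the integral. Integrate by parts with u = sin(2*t), dv = exp(-t) dt, so v = -exp(-t): I = -exp(-t)*sin(2*t) + 2·∫ exp(-t)*cos(2*t) dt.
Apply parts again with u = cos(2*t), dv = exp(-t) dt: ∫ exp(-t)*cos(2*t) dt = -exp(-t)*cos(2*t) − 2·I. Substituting back brings back I: I = -exp(-t)*sin(2*t) - 2*exp(-t)*cos(2*t) − 4·I.
Solving for I: (1 + 4)·I equals the remaining terms, so I = (1/5)·(-exp(-t)*sin(2*t) - 2*exp(-t)*cos(2*t)).

-exp(-t)*sin(2*t)/5 - 2*exp(-t)*cos(2*t)/5 + C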